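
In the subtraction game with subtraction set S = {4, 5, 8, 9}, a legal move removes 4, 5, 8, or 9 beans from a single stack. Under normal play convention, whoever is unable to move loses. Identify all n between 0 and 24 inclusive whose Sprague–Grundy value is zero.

0, 1, 2, 3, 13, 14, 15, 16

G(0) = 0
G(1) = mex{} = 0
G(2) = mex{} = 0
G(3) = mex{} = 0
G(4) = mex{0} = 1
G(5) = mex{0,0} = 1
G(6) = mex{0,0} = 1
G(7) = mex{0,0} = 1
G(8) = mex{1,0,0} = 2
G(9) = mex{1,1,0,0} = 2
G(10) = mex{1,1,0,0} = 2
G(11) = mex{1,1,0,0} = 2
G(12) = mex{2,1,1,0} = 3
G(13) = mex{2,2,1,1} = 0
G(14) = mex{2,2,1,1} = 0
G(15) = mex{2,2,1,1} = 0
G(16) = mex{3,2,2,1} = 0
G(17) = mex{0,3,2,2} = 1
G(18) = mex{0,0,2,2} = 1
G(19) = mex{0,0,2,2} = 1
G(20) = mex{0,0,3,2} = 1
G(21) = mex{1,0,0,3} = 2
G(22) = mex{1,1,0,0} = 2
G(23) = mex{1,1,0,0} = 2
G(24) = mex{1,1,0,0} = 2
P-positions are exactly the n with G(n) = 0.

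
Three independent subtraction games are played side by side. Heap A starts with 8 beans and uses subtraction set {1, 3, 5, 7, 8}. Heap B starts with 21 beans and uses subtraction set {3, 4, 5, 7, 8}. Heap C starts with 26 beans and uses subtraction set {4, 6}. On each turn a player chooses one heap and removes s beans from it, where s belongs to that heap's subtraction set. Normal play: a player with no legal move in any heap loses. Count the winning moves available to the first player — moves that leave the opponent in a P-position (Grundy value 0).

Heap A, S = {1, 3, 5, 7, 8}:
G(0) = 0
G(1) = mex{0} = 1
G(2) = mex{1} = 0
G(3) = mex{0,0} = 1
G(4) = mex{1,1} = 0
G(5) = mex{0,0,0} = 1
G(6) = mex{1,1,1} = 0
G(7) = mex{0,0,0,0} = 1
G(8) = mex{1,1,1,1,0} = 2
G_A(8) = 2.
Heap B, S = {3, 4, 5, 7, 8}:
G(0) = 0
G(1) = mex{} = 0
G(2) = mex{} = 0
G(3) = mex{0} = 1
G(4) = mex{0,0} = 1
G(5) = mex{0,0,0} = 1
G(6) = mex{1,0,0} = 2
G(7) = mex{1,1,0,0} = 2
G(8) = mex{1,1,1,0,0} = 2
G(9) = mex{2,1,1,0,0} = 3
G(10) = mex{2,2,1,1,0} = 3
G(11) = mex{2,2,2,1,1} = 0
G(12) = mex{3,2,2,1,1} = 0
G(13) = mex{3,3,2,2,1} = 0
G(14) = mex{0,3,3,2,2} = 1
G(15) = mex{0,0,3,2,2} = 1
G(16) = mex{0,0,0,3,2} = 1
G(17) = mex{1,0,0,3,3} = 2
G(18) = mex{1,1,0,0,3} = 2
G(19) = mex{1,1,1,0,0} = 2
G(20) = mex{2,1,1,0,0} = 3
G(21) = mex{2,2,1,1,0} = 3
G_B(21) = 3.
Heap C, S = {4, 6}:
G(0) = 0
G(1) = mex{} = 0
G(2) = mex{} = 0
G(3) = mex{} = 0
G(4) = mex{0} = 1
G(5) = mex{0} = 1
G(6) = mex{0,0} = 1
G(7) = mex{0,0} = 1
G(8) = mex{1,0} = 2
G(9) = mex{1,0} = 2
G(10) = mex{1,1} = 0
G(11) = mex{1,1} = 0
G(12) = mex{2,1} = 0
G(13) = mex{2,1} = 0
G(14) = mex{0,2} = 1
G(15) = mex{0,2} = 1
G(16) = mex{0,0} = 1
G(17) = mex{0,0} = 1
G(18) = mex{1,0} = 2
G(19) = mex{1,0} = 2
G(20) = mex{1,1} = 0
G(21) = mex{1,1} = 0
G(22) = mex{2,1} = 0
G(23) = mex{2,1} = 0
G(24) = mex{0,2} = 1
G(25) = mex{0,2} = 1
G(26) = mex{0,0} = 1
G_C(26) = 1.
Combined Grundy value = 2 ⊕ 3 ⊕ 1 = 0.
A winning move leaves total XOR = 0, i.e. changes one component's Grundy value g to g ⊕ X where X is the current total.
Heap A: target g' = 2⊕0 = 2, but every legal move changes the Grundy value (mex property), so 0 moves.
Heap B: target g' = 3⊕0 = 3, but every legal move changes the Grundy value (mex property), so 0 moves.
Heap C: target g' = 1⊕0 = 1, but every legal move changes the Grundy value (mex property), so 0 moves.

0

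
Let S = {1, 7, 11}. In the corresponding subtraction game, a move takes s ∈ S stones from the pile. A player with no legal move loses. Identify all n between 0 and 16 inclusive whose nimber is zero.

n :  0  1  2  3  4  5  6  7  8  9 10 11 12 13 14 15 16
G :  0  1  0  1  0  1  0  1  0  1  0  1  0  1  0  1  0
P-positions are exactly the n with G(n) = 0.

0, 2, 4, 6, 8, 10, 12, 14, 16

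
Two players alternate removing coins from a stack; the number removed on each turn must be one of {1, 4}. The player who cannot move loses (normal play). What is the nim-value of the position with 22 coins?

0

n :  0  1  2  3  4  5  6  7  8  9 10 11 12 13 14 15 16 17 18 19 20 21 22
G :  0  1  0  1  2  0  1  0  1  2  0  1  0  1  2  0  1  0  1  2  0  1  0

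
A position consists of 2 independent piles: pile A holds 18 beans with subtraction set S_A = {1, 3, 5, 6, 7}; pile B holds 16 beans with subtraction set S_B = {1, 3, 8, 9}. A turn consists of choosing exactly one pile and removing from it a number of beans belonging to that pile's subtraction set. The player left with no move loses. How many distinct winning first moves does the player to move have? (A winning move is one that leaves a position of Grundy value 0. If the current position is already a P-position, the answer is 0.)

Pile A, S = {1, 3, 5, 6, 7}:
n :  0  1  2  3  4  5  6  7  8  9 10 11 12 13 14 15 16 17 18
G :  0  1  0  1  0  1  2  3  2  3  2  3  0  1  0  1  0  1  2
G_A(18) = 2.
Pile B, S = {1, 3, 8, 9}:
G(0) = 0
G(1) = mex{0} = 1
G(2) = mex{1} = 0
G(3) = mex{0,0} = 1
G(4) = mex{1,1} = 0
G(5) = mex{0,0} = 1
G(6) = mex{1,1} = 0
G(7) = mex{0,0} = 1
G(8) = mex{1,1,0} = 2
G(9) = mex{2,0,1,0} = 3
G(10) = mex{3,1,0,1} = 2
G(11) = mex{2,2,1,0} = 3
G(12) = mex{3,3,0,1} = 2
G(13) = mex{2,2,1,0} = 3
G(14) = mex{3,3,0,1} = 2
G(15) = mex{2,2,1,0} = 3
G(16) = mex{3,3,2,1} = 0
G_B(16) = 0.
Combined Grundy value = 2 ⊕ 0 = 2.
A winning move leaves total XOR = 0, i.e. changes one component's Grundy value g to g ⊕ X where X is the current total.
Pile A: need g' = 2⊕2 = 0. Options: 18−1→G=1, 18−3→G=1, 18−5→G=1, 18−6→G=0, 18−7→G=3. Hits: 1.
Pile B: need g' = 0⊕2 = 2. Options: 16−1→G=3, 16−3→G=3, 16−8→G=2, 16−9→G=1. Hits: 1.

2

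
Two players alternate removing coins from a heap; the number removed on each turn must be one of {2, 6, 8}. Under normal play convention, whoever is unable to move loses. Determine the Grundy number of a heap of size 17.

n :  0  1  2  3  4  5  6  7  8  9 10 11 12 13 14 15 16 17
G :  0  0  1  1  0  0  1  1  2  2  3  3  2  2  0  0  1  1

1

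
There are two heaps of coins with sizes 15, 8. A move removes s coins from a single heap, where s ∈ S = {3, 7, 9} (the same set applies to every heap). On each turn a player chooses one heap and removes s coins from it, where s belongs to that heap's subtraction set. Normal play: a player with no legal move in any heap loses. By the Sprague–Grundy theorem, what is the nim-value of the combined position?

3

All heaps use S = {3, 7, 9}:
n :  0  1  2  3  4  5  6  7  8  9 10 11 12 13 14 15
G :  0  0  0  1  1  1  0  2  2  1  3  3  0  2  0  1
Heap A: G(15) = 1.
Heap B: G(8) = 2.
Combined Grundy value = 1 ⊕ 2 = 3.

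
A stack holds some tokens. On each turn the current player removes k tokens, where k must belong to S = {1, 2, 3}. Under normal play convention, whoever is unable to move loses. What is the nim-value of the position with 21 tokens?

n :  0  1  2  3  4  5  6  7  8  9 10 11 12 13 14 15 16 17 18 19 20 21
G :  0  1  2  3  0  1  2  3  0  1  2  3  0  1  2  3  0  1  2  3  0  1

1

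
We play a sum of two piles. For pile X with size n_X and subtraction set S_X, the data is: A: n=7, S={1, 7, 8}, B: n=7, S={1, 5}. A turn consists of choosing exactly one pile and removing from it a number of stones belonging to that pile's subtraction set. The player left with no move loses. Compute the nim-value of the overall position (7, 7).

0

Pile A, S = {1, 7, 8}:
G(0) = 0
G(1) = mex{0} = 1
G(2) = mex{1} = 0
G(3) = mex{0} = 1
G(4) = mex{1} = 0
G(5) = mex{0} = 1
G(6) = mex{1} = 0
G(7) = mex{0,0} = 1
G_A(7) = 1.
Pile B, S = {1, 5}:
n : 0 1 2 3 4 5 6 7
G : 0 1 0 1 0 1 0 1
G_B(7) = 1.
Combined Grundy value = 1 ⊕ 1 = 0.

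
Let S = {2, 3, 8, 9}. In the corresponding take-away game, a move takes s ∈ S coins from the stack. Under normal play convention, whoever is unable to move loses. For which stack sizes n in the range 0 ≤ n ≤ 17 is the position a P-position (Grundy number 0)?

0, 1, 5, 6, 11, 12, 16, 17

n :  0  1  2  3  4  5  6  7  8  9 10 11 12 13 14 15 16 17
G :  0  0  1  1  2  0  0  1  1  2  2  0  0  1  1  2  0  0
P-positions are exactly the n with G(n) = 0.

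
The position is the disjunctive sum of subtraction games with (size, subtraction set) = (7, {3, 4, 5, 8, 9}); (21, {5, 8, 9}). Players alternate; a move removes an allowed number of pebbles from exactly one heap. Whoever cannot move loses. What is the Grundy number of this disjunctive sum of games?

Heap A, S = {3, 4, 5, 8, 9}:
n : 0 1 2 3 4 5 6 7
G : 0 0 0 1 1 1 2 2
G_A(7) = 2.
Heap B, S = {5, 8, 9}:
n :  0  1  2  3  4  5  6  7  8  9 10 11 12 13 14 15 16 17 18 19 20 21
G :  0  0  0  0  0  1  1  1  1  1  2  2  2  2  0  0  0  0  0  1  1  1
G_B(21) = 1.
Combined Grundy value = 2 ⊕ 1 = 3.

3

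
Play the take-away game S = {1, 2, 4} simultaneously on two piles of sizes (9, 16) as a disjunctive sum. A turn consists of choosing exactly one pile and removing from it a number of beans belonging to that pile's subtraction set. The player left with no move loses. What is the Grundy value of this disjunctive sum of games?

All piles use S = {1, 2, 4}:
n :  0  1  2  3  4  5  6  7  8  9 10 11 12 13 14 15 16
G :  0  1  2  0  1  2  0  1  2  0  1  2  0  1  2  0  1
Pile A: G(9) = 0.
Pile B: G(16) = 1.
Combined Grundy value = 0 ⊕ 1 = 1.

1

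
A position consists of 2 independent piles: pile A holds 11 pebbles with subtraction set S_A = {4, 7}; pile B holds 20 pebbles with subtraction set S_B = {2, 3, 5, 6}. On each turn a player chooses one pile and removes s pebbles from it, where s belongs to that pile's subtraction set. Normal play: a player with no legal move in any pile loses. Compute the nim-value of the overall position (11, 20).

2

Pile A, S = {4, 7}:
G(0) = 0
G(1) = mex{} = 0
G(2) = mex{} = 0
G(3) = mex{} = 0
G(4) = mex{0} = 1
G(5) = mex{0} = 1
G(6) = mex{0} = 1
G(7) = mex{0,0} = 1
G(8) = mex{1,0} = 2
G(9) = mex{1,0} = 2
G(10) = mex{1,0} = 2
G(11) = mex{1,1} = 0
G_A(11) = 0.
Pile B, S = {2, 3, 5, 6}:
n :  0  1  2  3  4  5  6  7  8  9 10 11 12 13 14 15 16 17 18 19 20
G :  0  0  1  1  2  2  3  3  0  0  1  1  2  2  3  3  0  0  1  1  2
G_B(20) = 2.
Combined Grundy value = 0 ⊕ 2 = 2.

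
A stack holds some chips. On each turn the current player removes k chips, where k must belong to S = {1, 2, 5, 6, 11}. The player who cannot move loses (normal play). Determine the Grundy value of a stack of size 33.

G(0) = 0
G(1) = mex{0} = 1
G(2) = mex{1,0} = 2
G(3) = mex{2,1} = 0
G(4) = mex{0,2} = 1
G(5) = mex{1,0,0} = 2
G(6) = mex{2,1,1,0} = 3
G(7) = mex{3,2,2,1} = 0
G(8) = mex{0,3,0,2} = 1
G(9) = mex{1,0,1,0} = 2
G(10) = mex{2,1,2,1} = 0
G(11) = mex{0,2,3,2,0} = 1
G(12) = mex{1,0,0,3,1} = 2
G(13) = mex{2,1,1,0,2} = 3
G(14) = mex{3,2,2,1,0} = 4
G(15) = mex{4,3,0,2,1} = 5
G(16) = mex{5,4,1,0,2} = 3
G(17) = mex{3,5,2,1,3} = 0
G(18) = mex{0,3,3,2,0} = 1
G(19) = mex{1,0,4,3,1} = 2
G(20) = mex{2,1,5,4,2} = 0
G(21) = mex{0,2,3,5,0} = 1
G(22) = mex{1,0,0,3,1} = 2
G(23) = mex{2,1,1,0,2} = 3
G(24) = mex{3,2,2,1,3} = 0
G(25) = mex{0,3,0,2,4} = 1
G(26) = mex{1,0,1,0,5} = 2
G(27) = mex{2,1,2,1,3} = 0
G(28) = mex{0,2,3,2,0} = 1
G(29) = mex{1,0,0,3,1} = 2
G(30) = mex{2,1,1,0,2} = 3
G(31) = mex{3,2,2,1,0} = 4
G(32) = mex{4,3,0,2,1} = 5
G(33) = mex{5,4,1,0,2} = 3

3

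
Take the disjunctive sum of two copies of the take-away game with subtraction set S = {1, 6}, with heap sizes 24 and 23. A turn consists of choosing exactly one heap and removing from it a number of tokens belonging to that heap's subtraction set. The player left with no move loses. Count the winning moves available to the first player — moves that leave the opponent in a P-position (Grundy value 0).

4

All heaps use S = {1, 6}:
n :  0  1  2  3  4  5  6  7  8  9 10 11 12 13 14 15 16 17 18 19 20 21 22 23 24
G :  0  1  0  1  0  1  2  0  1  0  1  0  1  2  0  1  0  1  0  1  2  0  1  0  1
Heap A: G(24) = 1.
Heap B: G(23) = 0.
Combined Grundy value = 1 ⊕ 0 = 1.
A winning move leaves total XOR = 0, i.e. changes one component's Grundy value g to g ⊕ X where X is the current total.
Heap A: need g' = 1⊕1 = 0. Options: 24−1→G=0, 24−6→G=0. Hits: 2.
Heap B: need g' = 0⊕1 = 1. Options: 23−1→G=1, 23−6→G=1. Hits: 2.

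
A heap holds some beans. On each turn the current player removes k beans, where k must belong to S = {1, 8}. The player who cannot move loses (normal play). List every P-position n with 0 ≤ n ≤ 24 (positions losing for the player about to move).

G(0) = 0
G(1) = mex{0} = 1
G(2) = mex{1} = 0
G(3) = mex{0} = 1
G(4) = mex{1} = 0
G(5) = mex{0} = 1
G(6) = mex{1} = 0
G(7) = mex{0} = 1
G(8) = mex{1,0} = 2
G(9) = mex{2,1} = 0
G(10) = mex{0,0} = 1
G(11) = mex{1,1} = 0
G(12) = mex{0,0} = 1
G(13) = mex{1,1} = 0
G(14) = mex{0,0} = 1
G(15) = mex{1,1} = 0
G(16) = mex{0,2} = 1
G(17) = mex{1,0} = 2
G(18) = mex{2,1} = 0
G(19) = mex{0,0} = 1
G(20) = mex{1,1} = 0
G(21) = mex{0,0} = 1
G(22) = mex{1,1} = 0
G(23) = mex{0,0} = 1
G(24) = mex{1,1} = 0
P-positions are exactly the n with G(n) = 0.

0, 2, 4, 6, 9, 11, 13, 15, 18, 20, 22, 24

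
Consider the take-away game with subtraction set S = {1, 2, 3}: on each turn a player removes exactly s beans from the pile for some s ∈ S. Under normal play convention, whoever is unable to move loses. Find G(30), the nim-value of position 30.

2

n :  0  1  2  3  4  5  6  7  8  9 10 11 12 13 14 15 16 17 18 19 20 21 22 23 24 25 26 27 28 29 30
G :  0  1  2  3  0  1  2  3  0  1  2  3  0  1  2  3  0  1  2  3  0  1  2  3  0  1  2  3  0  1  2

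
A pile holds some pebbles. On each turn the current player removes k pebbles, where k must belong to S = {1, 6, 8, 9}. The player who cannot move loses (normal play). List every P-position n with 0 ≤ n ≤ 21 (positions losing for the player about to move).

0, 2, 4, 7, 14, 17, 19, 21

n :  0  1  2  3  4  5  6  7  8  9 10 11 12 13 14 15 16 17 18 19 20 21
G :  0  1  0  1  0  1  2  0  1  2  3  2  3  2  0  1  2  0  1  0  1  0
P-positions are exactly the n with G(n) = 0.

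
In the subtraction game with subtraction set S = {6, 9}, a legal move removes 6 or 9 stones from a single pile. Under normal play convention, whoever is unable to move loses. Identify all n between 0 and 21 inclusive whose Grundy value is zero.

0, 1, 2, 3, 4, 5, 15, 16, 17, 18, 19, 20

n :  0  1  2  3  4  5  6  7  8  9 10 11 12 13 14 15 16 17 18 19 20 21
G :  0  0  0  0  0  0  1  1  1  1  1  1  2  2  2  0  0  0  0  0  0  1
P-positions are exactly the n with G(n) = 0.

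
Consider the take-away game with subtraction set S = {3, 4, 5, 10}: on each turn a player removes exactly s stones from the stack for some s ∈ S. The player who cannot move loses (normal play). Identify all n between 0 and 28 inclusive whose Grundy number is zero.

G(0) = 0
G(1) = mex{} = 0
G(2) = mex{} = 0
G(3) = mex{0} = 1
G(4) = mex{0,0} = 1
G(5) = mex{0,0,0} = 1
G(6) = mex{1,0,0} = 2
G(7) = mex{1,1,0} = 2
G(8) = mex{1,1,1} = 0
G(9) = mex{2,1,1} = 0
G(10) = mex{2,2,1,0} = 3
G(11) = mex{0,2,2,0} = 1
G(12) = mex{0,0,2,0} = 1
G(13) = mex{3,0,0,1} = 2
G(14) = mex{1,3,0,1} = 2
G(15) = mex{1,1,3,1} = 0
G(16) = mex{2,1,1,2} = 0
G(17) = mex{2,2,1,2} = 0
G(18) = mex{0,2,2,0} = 1
G(19) = mex{0,0,2,0} = 1
G(20) = mex{0,0,0,3} = 1
G(21) = mex{1,0,0,1} = 2
G(22) = mex{1,1,0,1} = 2
G(23) = mex{1,1,1,2} = 0
G(24) = mex{2,1,1,2} = 0
G(25) = mex{2,2,1,0} = 3
G(26) = mex{0,2,2,0} = 1
G(27) = mex{0,0,2,0} = 1
G(28) = mex{3,0,0,1} = 2
P-positions are exactly the n with G(n) = 0.

0, 1, 2, 8, 9, 15, 16, 17, 23, 24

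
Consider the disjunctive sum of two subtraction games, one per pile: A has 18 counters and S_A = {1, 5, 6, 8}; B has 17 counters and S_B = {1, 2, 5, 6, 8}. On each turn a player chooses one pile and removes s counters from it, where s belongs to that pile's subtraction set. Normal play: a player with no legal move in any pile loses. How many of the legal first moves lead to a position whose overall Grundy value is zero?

Pile A, S = {1, 5, 6, 8}:
n :  0  1  2  3  4  5  6  7  8  9 10 11 12 13 14 15 16 17 18
G :  0  1  0  1  0  1  2  3  2  3  2  0  1  0  1  0  1  2  3
G_A(18) = 3.
Pile B, S = {1, 2, 5, 6, 8}:
n :  0  1  2  3  4  5  6  7  8  9 10 11 12 13 14 15 16 17
G :  0  1  2  0  1  2  3  0  1  2  0  1  2  3  0  1  2  0
G_B(17) = 0.
Combined Grundy value = 3 ⊕ 0 = 3.
A winning move leaves total XOR = 0, i.e. changes one component's Grundy value g to g ⊕ X where X is the current total.
Pile A: need g' = 3⊕3 = 0. Options: 18−1→G=2, 18−5→G=0, 18−6→G=1, 18−8→G=2. Hits: 1.
Pile B: need g' = 0⊕3 = 3. Options: 17−1→G=2, 17−2→G=1, 17−5→G=2, 17−6→G=1, 17−8→G=2. Hits: 0.

1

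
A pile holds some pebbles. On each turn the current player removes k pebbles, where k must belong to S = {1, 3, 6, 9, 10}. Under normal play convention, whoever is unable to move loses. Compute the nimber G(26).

3

G(0) = 0
G(1) = mex{0} = 1
G(2) = mex{1} = 0
G(3) = mex{0,0} = 1
G(4) = mex{1,1} = 0
G(5) = mex{0,0} = 1
G(6) = mex{1,1,0} = 2
G(7) = mex{2,0,1} = 3
G(8) = mex{3,1,0} = 2
G(9) = mex{2,2,1,0} = 3
G(10) = mex{3,3,0,1,0} = 2
G(11) = mex{2,2,1,0,1} = 3
G(12) = mex{3,3,2,1,0} = 4
G(13) = mex{4,2,3,0,1} = 5
G(14) = mex{5,3,2,1,0} = 4
G(15) = mex{4,4,3,2,1} = 0
G(16) = mex{0,5,2,3,2} = 1
G(17) = mex{1,4,3,2,3} = 0
G(18) = mex{0,0,4,3,2} = 1
G(19) = mex{1,1,5,2,3} = 0
G(20) = mex{0,0,4,3,2} = 1
G(21) = mex{1,1,0,4,3} = 2
G(22) = mex{2,0,1,5,4} = 3
G(23) = mex{3,1,0,4,5} = 2
G(24) = mex{2,2,1,0,4} = 3
G(25) = mex{3,3,0,1,0} = 2
G(26) = mex{2,2,1,0,1} = 3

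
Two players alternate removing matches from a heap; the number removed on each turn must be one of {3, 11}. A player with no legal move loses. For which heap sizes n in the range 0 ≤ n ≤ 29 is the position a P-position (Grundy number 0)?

0, 1, 2, 6, 7, 8, 14, 15, 16, 20, 21, 22, 28, 29

G(0) = 0
G(1) = mex{} = 0
G(2) = mex{} = 0
G(3) = mex{0} = 1
G(4) = mex{0} = 1
G(5) = mex{0} = 1
G(6) = mex{1} = 0
G(7) = mex{1} = 0
G(8) = mex{1} = 0
G(9) = mex{0} = 1
G(10) = mex{0} = 1
G(11) = mex{0,0} = 1
G(12) = mex{1,0} = 2
G(13) = mex{1,0} = 2
G(14) = mex{1,1} = 0
G(15) = mex{2,1} = 0
G(16) = mex{2,1} = 0
G(17) = mex{0,0} = 1
G(18) = mex{0,0} = 1
G(19) = mex{0,0} = 1
G(20) = mex{1,1} = 0
G(21) = mex{1,1} = 0
G(22) = mex{1,1} = 0
G(23) = mex{0,2} = 1
G(24) = mex{0,2} = 1
G(25) = mex{0,0} = 1
G(26) = mex{1,0} = 2
G(27) = mex{1,0} = 2
G(28) = mex{1,1} = 0
G(29) = mex{2,1} = 0
P-positions are exactly the n with G(n) = 0.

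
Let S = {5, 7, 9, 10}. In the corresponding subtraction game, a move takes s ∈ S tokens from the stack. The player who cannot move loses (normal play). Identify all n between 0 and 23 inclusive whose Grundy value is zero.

n :  0  1  2  3  4  5  6  7  8  9 10 11 12 13 14 15 16 17 18 19 20 21 22 23
G :  0  0  0  0  0  1  1  1  1  1  2  2  2  2  2  0  0  0  0  0  1  1  1  1
P-positions are exactly the n with G(n) = 0.

0, 1, 2, 3, 4, 15, 16, 17, 18, 19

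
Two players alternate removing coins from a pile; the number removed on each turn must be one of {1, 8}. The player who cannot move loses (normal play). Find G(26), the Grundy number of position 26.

G(0) = 0
G(1) = mex{0} = 1
G(2) = mex{1} = 0
G(3) = mex{0} = 1
G(4) = mex{1} = 0
G(5) = mex{0} = 1
G(6) = mex{1} = 0
G(7) = mex{0} = 1
G(8) = mex{1,0} = 2
G(9) = mex{2,1} = 0
G(10) = mex{0,0} = 1
G(11) = mex{1,1} = 0
G(12) = mex{0,0} = 1
G(13) = mex{1,1} = 0
G(14) = mex{0,0} = 1
G(15) = mex{1,1} = 0
G(16) = mex{0,2} = 1
G(17) = mex{1,0} = 2
G(18) = mex{2,1} = 0
G(19) = mex{0,0} = 1
G(20) = mex{1,1} = 0
G(21) = mex{0,0} = 1
G(22) = mex{1,1} = 0
G(23) = mex{0,0} = 1
G(24) = mex{1,1} = 0
G(25) = mex{0,2} = 1
G(26) = mex{1,0} = 2

2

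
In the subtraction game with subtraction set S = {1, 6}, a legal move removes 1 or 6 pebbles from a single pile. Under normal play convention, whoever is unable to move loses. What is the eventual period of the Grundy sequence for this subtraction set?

n :  0  1  2  3  4  5  6  7  8  9 10 11 12 13 14 15
G :  0  1  0  1  0  1  2  0  1  0  1  0  1  2  0  1
G(n+7) = G(n) holds for n = 0,…,5 (a full window of length max(S) = 6), so the sequence is purely periodic with period 7.

7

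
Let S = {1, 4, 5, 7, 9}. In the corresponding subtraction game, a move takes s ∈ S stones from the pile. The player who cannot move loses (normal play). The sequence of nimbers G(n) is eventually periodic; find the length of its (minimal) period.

n :  0  1  2  3  4  5  6  7  8  9 10 11 12 13 14 15 16 17 18
G :  0  1  0  1  2  3  2  3  0  1  0  1  2  3  2  3  0  1  0
G(n+8) = G(n) holds for n = 0,…,8 (a full window of length max(S) = 9), so the sequence is purely periodic with period 8.

8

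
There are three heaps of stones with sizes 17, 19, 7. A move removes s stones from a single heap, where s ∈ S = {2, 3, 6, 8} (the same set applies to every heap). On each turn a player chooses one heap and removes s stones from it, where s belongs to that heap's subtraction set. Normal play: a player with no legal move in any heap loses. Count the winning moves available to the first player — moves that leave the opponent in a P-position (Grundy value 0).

0

All heaps use S = {2, 3, 6, 8}:
n :  0  1  2  3  4  5  6  7  8  9 10 11 12 13 14 15 16 17 18 19
G :  0  0  1  1  2  0  3  1  2  2  0  3  1  2  0  0  1  1  2  0
Heap A: G(17) = 1.
Heap B: G(19) = 0.
Heap C: G(7) = 1.
Combined Grundy value = 1 ⊕ 0 ⊕ 1 = 0.
A winning move leaves total XOR = 0, i.e. changes one component's Grundy value g to g ⊕ X where X is the current total.
Heap A: target g' = 1⊕0 = 1, but every legal move changes the Grundy value (mex property), so 0 moves.
Heap B: target g' = 0⊕0 = 0, but every legal move changes the Grundy value (mex property), so 0 moves.
Heap C: target g' = 1⊕0 = 1, but every legal move changes the Grundy value (mex property), so 0 moves.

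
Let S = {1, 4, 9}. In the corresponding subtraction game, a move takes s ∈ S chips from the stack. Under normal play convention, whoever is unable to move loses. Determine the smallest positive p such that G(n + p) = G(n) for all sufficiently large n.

G(0) = 0
G(1) = mex{0} = 1
G(2) = mex{1} = 0
G(3) = mex{0} = 1
G(4) = mex{1,0} = 2
G(5) = mex{2,1} = 0
G(6) = mex{0,0} = 1
G(7) = mex{1,1} = 0
G(8) = mex{0,2} = 1
G(9) = mex{1,0,0} = 2
G(10) = mex{2,1,1} = 0
G(11) = mex{0,0,0} = 1
G(12) = mex{1,1,1} = 0
G(13) = mex{0,2,2} = 1
G(14) = mex{1,0,0} = 2
G(15) = mex{2,1,1} = 0
G(n+5) = G(n) holds for n = 0,…,8 (a full window of length max(S) = 9), so the sequence is purely periodic with period 5.

5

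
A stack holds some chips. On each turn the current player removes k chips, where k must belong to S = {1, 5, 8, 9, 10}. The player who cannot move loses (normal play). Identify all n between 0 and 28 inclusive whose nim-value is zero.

0, 2, 4, 6, 17, 19, 21, 23

n :  0  1  2  3  4  5  6  7  8  9 10 11 12 13 14 15 16 17 18 19 20 21 22 23 24 25 26 27 28
G :  0  1  0  1  0  1  0  1  2  3  2  3  2  3  2  3  4  0  1  0  1  0  1  0  1  2  3  2  3
P-positions are exactly the n with G(n) = 0.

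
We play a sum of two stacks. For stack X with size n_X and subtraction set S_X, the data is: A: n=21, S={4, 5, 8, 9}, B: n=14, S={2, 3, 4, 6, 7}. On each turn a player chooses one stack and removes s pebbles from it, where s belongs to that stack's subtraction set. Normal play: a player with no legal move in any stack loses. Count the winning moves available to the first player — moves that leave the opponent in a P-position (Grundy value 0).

Stack A, S = {4, 5, 8, 9}:
n :  0  1  2  3  4  5  6  7  8  9 10 11 12 13 14 15 16 17 18 19 20 21
G :  0  0  0  0  1  1  1  1  2  2  2  2  3  0  0  0  0  1  1  1  1  2
G_A(21) = 2.
Stack B, S = {2, 3, 4, 6, 7}:
n :  0  1  2  3  4  5  6  7  8  9 10 11 12 13 14
G :  0  0  1  1  2  2  3  3  4  0  0  1  1  2  2
G_B(14) = 2.
Combined Grundy value = 2 ⊕ 2 = 0.
A winning move leaves total XOR = 0, i.e. changes one component's Grundy value g to g ⊕ X where X is the current total.
Stack A: target g' = 2⊕0 = 2, but every legal move changes the Grundy value (mex property), so 0 moves.
Stack B: target g' = 2⊕0 = 2, but every legal move changes the Grundy value (mex property), so 0 moves.

0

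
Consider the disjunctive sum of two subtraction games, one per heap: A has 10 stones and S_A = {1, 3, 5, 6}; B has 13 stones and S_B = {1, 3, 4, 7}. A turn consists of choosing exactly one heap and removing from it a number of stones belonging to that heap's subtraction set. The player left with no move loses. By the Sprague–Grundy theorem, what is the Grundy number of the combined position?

1

Heap A, S = {1, 3, 5, 6}:
G(0) = 0
G(1) = mex{0} = 1
G(2) = mex{1} = 0
G(3) = mex{0,0} = 1
G(4) = mex{1,1} = 0
G(5) = mex{0,0,0} = 1
G(6) = mex{1,1,1,0} = 2
G(7) = mex{2,0,0,1} = 3
G(8) = mex{3,1,1,0} = 2
G(9) = mex{2,2,0,1} = 3
G(10) = mex{3,3,1,0} = 2
G_A(10) = 2.
Heap B, S = {1, 3, 4, 7}:
n :  0  1  2  3  4  5  6  7  8  9 10 11 12 13
G :  0  1  0  1  2  3  2  3  0  1  0  1  2  3
G_B(13) = 3.
Combined Grundy value = 2 ⊕ 3 = 1.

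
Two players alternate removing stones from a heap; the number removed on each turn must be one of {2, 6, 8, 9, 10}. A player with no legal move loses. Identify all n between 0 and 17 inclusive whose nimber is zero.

0, 1, 4, 5, 16, 17

n :  0  1  2  3  4  5  6  7  8  9 10 11 12 13 14 15 16 17
G :  0  0  1  1  0  0  1  1  2  2  3  3  2  2  3  3  0  0
P-positions are exactly the n with G(n) = 0.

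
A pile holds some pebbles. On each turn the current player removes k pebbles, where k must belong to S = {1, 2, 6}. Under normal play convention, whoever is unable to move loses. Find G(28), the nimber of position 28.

n :  0  1  2  3  4  5  6  7  8  9 10 11 12 13 14 15 16 17 18 19 20 21 22 23 24 25 26 27 28
G :  0  1  2  0  1  2  3  0  1  2  0  1  2  3  0  1  2  0  1  2  3  0  1  2  0  1  2  3  0

0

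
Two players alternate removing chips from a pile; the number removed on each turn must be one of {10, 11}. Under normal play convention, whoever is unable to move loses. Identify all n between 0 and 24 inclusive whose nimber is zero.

G(0) = 0
G(1) = mex{} = 0
G(2) = mex{} = 0
G(3) = mex{} = 0
G(4) = mex{} = 0
G(5) = mex{} = 0
G(6) = mex{} = 0
G(7) = mex{} = 0
G(8) = mex{} = 0
G(9) = mex{} = 0
G(10) = mex{0} = 1
G(11) = mex{0,0} = 1
G(12) = mex{0,0} = 1
G(13) = mex{0,0} = 1
G(14) = mex{0,0} = 1
G(15) = mex{0,0} = 1
G(16) = mex{0,0} = 1
G(17) = mex{0,0} = 1
G(18) = mex{0,0} = 1
G(19) = mex{0,0} = 1
G(20) = mex{1,0} = 2
G(21) = mex{1,1} = 0
G(22) = mex{1,1} = 0
G(23) = mex{1,1} = 0
G(24) = mex{1,1} = 0
P-positions are exactly the n with G(n) = 0.

0, 1, 2, 3, 4, 5, 6, 7, 8, 9, 21, 22, 23, 24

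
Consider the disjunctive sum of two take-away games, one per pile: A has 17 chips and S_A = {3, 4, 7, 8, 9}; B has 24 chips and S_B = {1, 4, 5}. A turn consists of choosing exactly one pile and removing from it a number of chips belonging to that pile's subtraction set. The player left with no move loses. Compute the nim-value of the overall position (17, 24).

1

Pile A, S = {3, 4, 7, 8, 9}:
G(0) = 0
G(1) = mex{} = 0
G(2) = mex{} = 0
G(3) = mex{0} = 1
G(4) = mex{0,0} = 1
G(5) = mex{0,0} = 1
G(6) = mex{1,0} = 2
G(7) = mex{1,1,0} = 2
G(8) = mex{1,1,0,0} = 2
G(9) = mex{2,1,0,0,0} = 3
G(10) = mex{2,2,1,0,0} = 3
G(11) = mex{2,2,1,1,0} = 3
G(12) = mex{3,2,1,1,1} = 0
G(13) = mex{3,3,2,1,1} = 0
G(14) = mex{3,3,2,2,1} = 0
G(15) = mex{0,3,2,2,2} = 1
G(16) = mex{0,0,3,2,2} = 1
G(17) = mex{0,0,3,3,2} = 1
G_A(17) = 1.
Pile B, S = {1, 4, 5}:
G(0) = 0
G(1) = mex{0} = 1
G(2) = mex{1} = 0
G(3) = mex{0} = 1
G(4) = mex{1,0} = 2
G(5) = mex{2,1,0} = 3
G(6) = mex{3,0,1} = 2
G(7) = mex{2,1,0} = 3
G(8) = mex{3,2,1} = 0
G(9) = mex{0,3,2} = 1
G(10) = mex{1,2,3} = 0
G(11) = mex{0,3,2} = 1
G(12) = mex{1,0,3} = 2
G(13) = mex{2,1,0} = 3
G(14) = mex{3,0,1} = 2
G(15) = mex{2,1,0} = 3
G(16) = mex{3,2,1} = 0
G(17) = mex{0,3,2} = 1
G(18) = mex{1,2,3} = 0
G(19) = mex{0,3,2} = 1
G(20) = mex{1,0,3} = 2
G(21) = mex{2,1,0} = 3
G(22) = mex{3,0,1} = 2
G(23) = mex{2,1,0} = 3
G(24) = mex{3,2,1} = 0
G_B(24) = 0.
Combined Grundy value = 1 ⊕ 0 = 1.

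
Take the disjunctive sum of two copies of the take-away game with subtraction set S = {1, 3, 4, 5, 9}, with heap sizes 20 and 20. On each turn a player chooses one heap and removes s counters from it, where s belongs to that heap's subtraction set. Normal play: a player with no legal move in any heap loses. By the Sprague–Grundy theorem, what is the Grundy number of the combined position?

0

All heaps use S = {1, 3, 4, 5, 9}:
n :  0  1  2  3  4  5  6  7  8  9 10 11 12 13 14 15 16 17 18 19 20
G :  0  1  0  1  2  3  2  3  0  1  0  1  2  3  2  3  0  1  0  1  2
Heap A: G(20) = 2.
Heap B: G(20) = 2.
Combined Grundy value = 2 ⊕ 2 = 0.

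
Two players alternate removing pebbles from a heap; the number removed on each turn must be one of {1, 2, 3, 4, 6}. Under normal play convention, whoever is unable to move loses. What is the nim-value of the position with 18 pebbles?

G(0) = 0
G(1) = mex{0} = 1
G(2) = mex{1,0} = 2
G(3) = mex{2,1,0} = 3
G(4) = mex{3,2,1,0} = 4
G(5) = mex{4,3,2,1} = 0
G(6) = mex{0,4,3,2,0} = 1
G(7) = mex{1,0,4,3,1} = 2
G(8) = mex{2,1,0,4,2} = 3
G(9) = mex{3,2,1,0,3} = 4
G(10) = mex{4,3,2,1,4} = 0
G(11) = mex{0,4,3,2,0} = 1
G(12) = mex{1,0,4,3,1} = 2
G(13) = mex{2,1,0,4,2} = 3
G(14) = mex{3,2,1,0,3} = 4
G(15) = mex{4,3,2,1,4} = 0
G(16) = mex{0,4,3,2,0} = 1
G(17) = mex{1,0,4,3,1} = 2
G(18) = mex{2,1,0,4,2} = 3

3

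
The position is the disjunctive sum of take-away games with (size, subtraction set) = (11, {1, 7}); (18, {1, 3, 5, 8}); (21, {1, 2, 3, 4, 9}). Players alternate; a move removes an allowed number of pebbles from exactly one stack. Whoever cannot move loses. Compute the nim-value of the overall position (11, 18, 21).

Stack A, S = {1, 7}:
n :  0  1  2  3  4  5  6  7  8  9 10 11
G :  0  1  0  1  0  1  0  1  0  1  0  1
G_A(11) = 1.
Stack B, S = {1, 3, 5, 8}:
n :  0  1  2  3  4  5  6  7  8  9 10 11 12 13 14 15 16 17 18
G :  0  1  0  1  0  1  0  1  2  3  2  3  2  0  1  0  1  0  1
G_B(18) = 1.
Stack C, S = {1, 2, 3, 4, 9}:
G(0) = 0
G(1) = mex{0} = 1
G(2) = mex{1,0} = 2
G(3) = mex{2,1,0} = 3
G(4) = mex{3,2,1,0} = 4
G(5) = mex{4,3,2,1} = 0
G(6) = mex{0,4,3,2} = 1
G(7) = mex{1,0,4,3} = 2
G(8) = mex{2,1,0,4} = 3
G(9) = mex{3,2,1,0,0} = 4
G(10) = mex{4,3,2,1,1} = 0
G(11) = mex{0,4,3,2,2} = 1
G(12) = mex{1,0,4,3,3} = 2
G(13) = mex{2,1,0,4,4} = 3
G(14) = mex{3,2,1,0,0} = 4
G(15) = mex{4,3,2,1,1} = 0
G(16) = mex{0,4,3,2,2} = 1
G(17) = mex{1,0,4,3,3} = 2
G(18) = mex{2,1,0,4,4} = 3
G(19) = mex{3,2,1,0,0} = 4
G(20) = mex{4,3,2,1,1} = 0
G(21) = mex{0,4,3,2,2} = 1
G_C(21) = 1.
Combined Grundy value = 1 ⊕ 1 ⊕ 1 = 1.

1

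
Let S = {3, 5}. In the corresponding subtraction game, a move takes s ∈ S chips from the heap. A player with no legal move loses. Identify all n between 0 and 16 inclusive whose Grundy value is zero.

n :  0  1  2  3  4  5  6  7  8  9 10 11 12 13 14 15 16
G :  0  0  0  1  1  1  2  2  0  0  0  1  1  1  2  2  0
P-positions are exactly the n with G(n) = 0.

0, 1, 2, 8, 9, 10, 16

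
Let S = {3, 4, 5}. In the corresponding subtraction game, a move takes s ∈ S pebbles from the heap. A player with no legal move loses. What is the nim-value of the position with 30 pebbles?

2

n :  0  1  2  3  4  5  6  7  8  9 10 11 12 13 14 15 16 17 18 19 20 21 22 23 24 25 26 27 28 29 30
G :  0  0  0  1  1  1  2  2  0  0  0  1  1  1  2  2  0  0  0  1  1  1  2  2  0  0  0  1  1  1  2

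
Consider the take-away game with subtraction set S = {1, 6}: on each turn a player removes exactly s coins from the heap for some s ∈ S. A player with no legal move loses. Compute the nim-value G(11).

n :  0  1  2  3  4  5  6  7  8  9 10 11
G :  0  1  0  1  0  1  2  0  1  0  1  0

0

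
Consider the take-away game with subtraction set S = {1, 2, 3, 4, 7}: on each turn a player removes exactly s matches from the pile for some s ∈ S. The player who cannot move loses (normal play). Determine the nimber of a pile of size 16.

1

G(0) = 0
G(1) = mex{0} = 1
G(2) = mex{1,0} = 2
G(3) = mex{2,1,0} = 3
G(4) = mex{3,2,1,0} = 4
G(5) = mex{4,3,2,1} = 0
G(6) = mex{0,4,3,2} = 1
G(7) = mex{1,0,4,3,0} = 2
G(8) = mex{2,1,0,4,1} = 3
G(9) = mex{3,2,1,0,2} = 4
G(10) = mex{4,3,2,1,3} = 0
G(11) = mex{0,4,3,2,4} = 1
G(12) = mex{1,0,4,3,0} = 2
G(13) = mex{2,1,0,4,1} = 3
G(14) = mex{3,2,1,0,2} = 4
G(15) = mex{4,3,2,1,3} = 0
G(16) = mex{0,4,3,2,4} = 1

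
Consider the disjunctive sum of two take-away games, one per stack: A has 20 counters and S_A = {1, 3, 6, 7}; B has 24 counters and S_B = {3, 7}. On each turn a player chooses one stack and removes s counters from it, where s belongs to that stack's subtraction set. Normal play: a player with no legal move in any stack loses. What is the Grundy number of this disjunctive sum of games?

3

Stack A, S = {1, 3, 6, 7}:
n :  0  1  2  3  4  5  6  7  8  9 10 11 12 13 14 15 16 17 18 19 20
G :  0  1  0  1  0  1  2  3  2  3  2  3  0  1  0  1  0  1  2  3  2
G_A(20) = 2.
Stack B, S = {3, 7}:
n :  0  1  2  3  4  5  6  7  8  9 10 11 12 13 14 15 16 17 18 19 20 21 22 23 24
G :  0  0  0  1  1  1  0  2  2  1  0  0  0  1  1  1  0  2  2  1  0  0  0  1  1
G_B(24) = 1.
Combined Grundy value = 2 ⊕ 1 = 3.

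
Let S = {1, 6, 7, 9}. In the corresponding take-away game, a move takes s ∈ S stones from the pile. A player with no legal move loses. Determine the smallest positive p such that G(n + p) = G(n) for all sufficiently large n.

G(0) = 0
G(1) = mex{0} = 1
G(2) = mex{1} = 0
G(3) = mex{0} = 1
G(4) = mex{1} = 0
G(5) = mex{0} = 1
G(6) = mex{1,0} = 2
G(7) = mex{2,1,0} = 3
G(8) = mex{3,0,1} = 2
G(9) = mex{2,1,0,0} = 3
G(10) = mex{3,0,1,1} = 2
G(11) = mex{2,1,0,0} = 3
G(12) = mex{3,2,1,1} = 0
G(13) = mex{0,3,2,0} = 1
G(14) = mex{1,2,3,1} = 0
G(15) = mex{0,3,2,2} = 1
G(16) = mex{1,2,3,3} = 0
G(17) = mex{0,3,2,2} = 1
G(18) = mex{1,0,3,3} = 2
G(19) = mex{2,1,0,2} = 3
G(20) = mex{3,0,1,3} = 2
G(21) = mex{2,1,0,0} = 3
G(22) = mex{3,0,1,1} = 2
G(23) = mex{2,1,0,0} = 3
G(24) = mex{3,2,1,1} = 0
G(25) = mex{0,3,2,0} = 1
G(n+12) = G(n) holds for n = 0,…,8 (a full window of length max(S) = 9), so the sequence is purely periodic with period 12.

12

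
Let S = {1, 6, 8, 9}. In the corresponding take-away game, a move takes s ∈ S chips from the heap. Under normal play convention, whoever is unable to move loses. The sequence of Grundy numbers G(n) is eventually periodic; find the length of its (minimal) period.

n :  0  1  2  3  4  5  6  7  8  9 10 11 12 13 14 15 16 17 18 19 20 21 22 23 24 25 26 27 28 29 30 31 32 33 34 35
G :  0  1  0  1  0  1  2  0  1  2  3  2  3  2  0  1  2  0  1  0  1  0  1  2  0  1  2  3  2  3  2  0  1  2  0  1
G(n+17) = G(n) holds for n = 0,…,8 (a full window of length max(S) = 9), so the sequence is purely periodic with period 17.

17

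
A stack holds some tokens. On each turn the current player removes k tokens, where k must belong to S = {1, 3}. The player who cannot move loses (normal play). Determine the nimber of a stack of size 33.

1

n :  0  1  2  3  4  5  6  7  8  9 10 11 12 13 14 15 16 17 18 19 20 21 22 23 24 25 26 27 28 29 30 31 32 33
G :  0  1  0  1  0  1  0  1  0  1  0  1  0  1  0  1  0  1  0  1  0  1  0  1  0  1  0  1  0  1  0  1  0  1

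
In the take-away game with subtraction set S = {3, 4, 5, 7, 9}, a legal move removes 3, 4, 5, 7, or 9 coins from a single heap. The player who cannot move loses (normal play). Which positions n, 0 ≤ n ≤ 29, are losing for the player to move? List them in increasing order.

0, 1, 2, 12, 13, 14, 24, 25, 26

n :  0  1  2  3  4  5  6  7  8  9 10 11 12 13 14 15 16 17 18 19 20 21 22 23 24 25 26 27 28 29
G :  0  0  0  1  1  1  2  2  2  3  3  3  0  0  0  1  1  1  2  2  2  3  3  3  0  0  0  1  1  1
P-positions are exactly the n with G(n) = 0.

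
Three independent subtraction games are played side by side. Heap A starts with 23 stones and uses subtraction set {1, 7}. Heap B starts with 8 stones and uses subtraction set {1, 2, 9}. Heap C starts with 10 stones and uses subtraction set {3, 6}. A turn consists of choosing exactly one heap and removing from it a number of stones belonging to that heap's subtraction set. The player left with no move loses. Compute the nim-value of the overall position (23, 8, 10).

Heap A, S = {1, 7}:
n :  0  1  2  3  4  5  6  7  8  9 10 11 12 13 14 15 16 17 18 19 20 21 22 23
G :  0  1  0  1  0  1  0  1  0  1  0  1  0  1  0  1  0  1  0  1  0  1  0  1
G_A(23) = 1.
Heap B, S = {1, 2, 9}:
n : 0 1 2 3 4 5 6 7 8
G : 0 1 2 0 1 2 0 1 2
G_B(8) = 2.
Heap C, S = {3, 6}:
G(0) = 0
G(1) = mex{} = 0
G(2) = mex{} = 0
G(3) = mex{0} = 1
G(4) = mex{0} = 1
G(5) = mex{0} = 1
G(6) = mex{1,0} = 2
G(7) = mex{1,0} = 2
G(8) = mex{1,0} = 2
G(9) = mex{2,1} = 0
G(10) = mex{2,1} = 0
G_C(10) = 0.
Combined Grundy value = 1 ⊕ 2 ⊕ 0 = 3.

3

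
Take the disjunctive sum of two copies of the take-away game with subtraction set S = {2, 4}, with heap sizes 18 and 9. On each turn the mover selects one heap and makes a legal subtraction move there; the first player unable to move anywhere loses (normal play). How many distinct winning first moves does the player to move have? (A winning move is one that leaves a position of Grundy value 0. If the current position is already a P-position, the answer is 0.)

All heaps use S = {2, 4}:
G(0) = 0
G(1) = mex{} = 0
G(2) = mex{0} = 1
G(3) = mex{0} = 1
G(4) = mex{1,0} = 2
G(5) = mex{1,0} = 2
G(6) = mex{2,1} = 0
G(7) = mex{2,1} = 0
G(8) = mex{0,2} = 1
G(9) = mex{0,2} = 1
G(10) = mex{1,0} = 2
G(11) = mex{1,0} = 2
G(12) = mex{2,1} = 0
G(13) = mex{2,1} = 0
G(14) = mex{0,2} = 1
G(15) = mex{0,2} = 1
G(16) = mex{1,0} = 2
G(17) = mex{1,0} = 2
G(18) = mex{2,1} = 0
Heap A: G(18) = 0.
Heap B: G(9) = 1.
Combined Grundy value = 0 ⊕ 1 = 1.
A winning move leaves total XOR = 0, i.e. changes one component's Grundy value g to g ⊕ X where X is the current total.
Heap A: need g' = 0⊕1 = 1. Options: 18−2→G=2, 18−4→G=1. Hits: 1.
Heap B: need g' = 1⊕1 = 0. Options: 9−2→G=0, 9−4→G=2. Hits: 1.

2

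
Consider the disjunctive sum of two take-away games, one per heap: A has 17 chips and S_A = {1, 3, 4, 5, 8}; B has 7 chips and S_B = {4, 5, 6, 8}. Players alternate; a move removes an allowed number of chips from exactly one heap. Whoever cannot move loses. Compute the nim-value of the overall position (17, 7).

Heap A, S = {1, 3, 4, 5, 8}:
G(0) = 0
G(1) = mex{0} = 1
G(2) = mex{1} = 0
G(3) = mex{0,0} = 1
G(4) = mex{1,1,0} = 2
G(5) = mex{2,0,1,0} = 3
G(6) = mex{3,1,0,1} = 2
G(7) = mex{2,2,1,0} = 3
G(8) = mex{3,3,2,1,0} = 4
G(9) = mex{4,2,3,2,1} = 0
G(10) = mex{0,3,2,3,0} = 1
G(11) = mex{1,4,3,2,1} = 0
G(12) = mex{0,0,4,3,2} = 1
G(13) = mex{1,1,0,4,3} = 2
G(14) = mex{2,0,1,0,2} = 3
G(15) = mex{3,1,0,1,3} = 2
G(16) = mex{2,2,1,0,4} = 3
G(17) = mex{3,3,2,1,0} = 4
G_A(17) = 4.
Heap B, S = {4, 5, 6, 8}:
G(0) = 0
G(1) = mex{} = 0
G(2) = mex{} = 0
G(3) = mex{} = 0
G(4) = mex{0} = 1
G(5) = mex{0,0} = 1
G(6) = mex{0,0,0} = 1
G(7) = mex{0,0,0} = 1
G_B(7) = 1.
Combined Grundy value = 4 ⊕ 1 = 5.

5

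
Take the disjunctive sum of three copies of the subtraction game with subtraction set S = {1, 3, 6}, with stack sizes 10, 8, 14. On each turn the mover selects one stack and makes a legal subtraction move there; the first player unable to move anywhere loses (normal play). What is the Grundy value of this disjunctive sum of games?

2

All stacks use S = {1, 3, 6}:
n :  0  1  2  3  4  5  6  7  8  9 10 11 12 13 14
G :  0  1  0  1  0  1  2  3  2  0  1  0  1  0  1
Stack A: G(10) = 1.
Stack B: G(8) = 2.
Stack C: G(14) = 1.
Combined Grundy value = 1 ⊕ 2 ⊕ 1 = 2.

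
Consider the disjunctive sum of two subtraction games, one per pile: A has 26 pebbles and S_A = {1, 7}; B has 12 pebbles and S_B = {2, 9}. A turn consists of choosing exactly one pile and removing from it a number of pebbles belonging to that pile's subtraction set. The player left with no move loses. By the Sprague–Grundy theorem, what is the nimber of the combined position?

0

Pile A, S = {1, 7}:
G(0) = 0
G(1) = mex{0} = 1
G(2) = mex{1} = 0
G(3) = mex{0} = 1
G(4) = mex{1} = 0
G(5) = mex{0} = 1
G(6) = mex{1} = 0
G(7) = mex{0,0} = 1
G(8) = mex{1,1} = 0
G(9) = mex{0,0} = 1
G(10) = mex{1,1} = 0
G(11) = mex{0,0} = 1
G(12) = mex{1,1} = 0
G(13) = mex{0,0} = 1
G(14) = mex{1,1} = 0
G(15) = mex{0,0} = 1
G(16) = mex{1,1} = 0
G(17) = mex{0,0} = 1
G(18) = mex{1,1} = 0
G(19) = mex{0,0} = 1
G(20) = mex{1,1} = 0
G(21) = mex{0,0} = 1
G(22) = mex{1,1} = 0
G(23) = mex{0,0} = 1
G(24) = mex{1,1} = 0
G(25) = mex{0,0} = 1
G(26) = mex{1,1} = 0
G_A(26) = 0.
Pile B, S = {2, 9}:
G(0) = 0
G(1) = mex{} = 0
G(2) = mex{0} = 1
G(3) = mex{0} = 1
G(4) = mex{1} = 0
G(5) = mex{1} = 0
G(6) = mex{0} = 1
G(7) = mex{0} = 1
G(8) = mex{1} = 0
G(9) = mex{1,0} = 2
G(10) = mex{0,0} = 1
G(11) = mex{2,1} = 0
G(12) = mex{1,1} = 0
G_B(12) = 0.
Combined Grundy value = 0 ⊕ 0 = 0.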